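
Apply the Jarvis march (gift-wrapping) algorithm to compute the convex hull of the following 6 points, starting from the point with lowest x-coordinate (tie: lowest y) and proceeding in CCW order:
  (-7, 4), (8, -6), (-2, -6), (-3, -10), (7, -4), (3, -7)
Hull (CCW) = [(-7, 4), (-3, -10), (8, -6), (7, -4)]

Jarvis march: at each step, from the current hull vertex p, select the next vertex q as the point such that every other point lies strictly to the left of (or on) the directed line p → q. (Equivalently: for every other point r, the cross product (q − p) × (r − p) ≥ 0.)
Starting point (lowest x, tie lowest y): (-7, 4). Wrap until returning to start. Resulting hull: (-7, 4), (-3, -10), (8, -6), (7, -4).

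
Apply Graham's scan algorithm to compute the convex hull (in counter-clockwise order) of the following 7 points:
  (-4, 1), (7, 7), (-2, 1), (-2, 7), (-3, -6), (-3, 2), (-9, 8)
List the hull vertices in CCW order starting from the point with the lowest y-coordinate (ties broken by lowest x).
Hull (CCW) = [(-3, -6), (7, 7), (-9, 8)]

Graham scan procedure:
  1. Find the pivot p₀ = point with lowest y (tie → lowest x): (-3, -6).
  2. Sort the remaining points by polar angle around p₀.
  3. Walk through sorted points, maintaining a stack; pop the top while the last three entries make a non-left turn (cross product ≤ 0).
  4. Final stack is the convex hull in CCW order: (-3, -6), (7, 7), (-9, 8).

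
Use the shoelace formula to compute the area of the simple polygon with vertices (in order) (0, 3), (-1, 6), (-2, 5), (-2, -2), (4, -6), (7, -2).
Area = 99/2

Shoelace formula: Area = (1/2) |Σ_i (x_i · y_{i+1} − x_{i+1} · y_i)| (indices mod n). Compute each cross term:
  (0)(6) − (-1)(3) = 3
  (-1)(5) − (-2)(6) = 7
  (-2)(-2) − (-2)(5) = 14
  (-2)(-6) − (4)(-2) = 20
  (4)(-2) − (7)(-6) = 34
  (7)(3) − (0)(-2) = 21
Sum = 99, so (signed) Area = 99/2 = 99/2, |Area| = 99/2.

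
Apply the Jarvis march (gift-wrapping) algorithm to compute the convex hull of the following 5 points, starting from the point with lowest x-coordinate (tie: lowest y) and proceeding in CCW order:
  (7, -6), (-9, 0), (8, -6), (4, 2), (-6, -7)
Hull (CCW) = [(-9, 0), (-6, -7), (8, -6), (4, 2)]

Jarvis march: at each step, from the current hull vertex p, select the next vertex q as the point such that every other point lies strictly to the left of (or on) the directed line p → q. (Equivalently: for every other point r, the cross product (q − p) × (r − p) ≥ 0.)
Starting point (lowest x, tie lowest y): (-9, 0). Wrap until returning to start. Resulting hull: (-9, 0), (-6, -7), (8, -6), (4, 2).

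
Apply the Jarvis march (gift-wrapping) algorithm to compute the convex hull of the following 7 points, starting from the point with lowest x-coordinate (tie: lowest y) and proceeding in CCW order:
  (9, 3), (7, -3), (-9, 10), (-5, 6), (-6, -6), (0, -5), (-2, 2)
Hull (CCW) = [(-9, 10), (-6, -6), (0, -5), (7, -3), (9, 3)]

Jarvis march: at each step, from the current hull vertex p, select the next vertex q as the point such that every other point lies strictly to the left of (or on) the directed line p → q. (Equivalently: for every other point r, the cross product (q − p) × (r − p) ≥ 0.)
Starting point (lowest x, tie lowest y): (-9, 10). Wrap until returning to start. Resulting hull: (-9, 10), (-6, -6), (0, -5), (7, -3), (9, 3).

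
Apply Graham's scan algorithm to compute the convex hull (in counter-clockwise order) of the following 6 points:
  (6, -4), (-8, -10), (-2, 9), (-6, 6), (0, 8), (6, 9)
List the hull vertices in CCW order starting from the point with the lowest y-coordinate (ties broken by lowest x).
Hull (CCW) = [(-8, -10), (6, -4), (6, 9), (-2, 9), (-6, 6)]

Graham scan procedure:
  1. Find the pivot p₀ = point with lowest y (tie → lowest x): (-8, -10).
  2. Sort the remaining points by polar angle around p₀.
  3. Walk through sorted points, maintaining a stack; pop the top while the last three entries make a non-left turn (cross product ≤ 0).
  4. Final stack is the convex hull in CCW order: (-8, -10), (6, -4), (6, 9), (-2, 9), (-6, 6).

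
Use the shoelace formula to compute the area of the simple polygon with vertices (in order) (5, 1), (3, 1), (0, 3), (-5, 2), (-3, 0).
Area = 29/2

Shoelace formula: Area = (1/2) |Σ_i (x_i · y_{i+1} − x_{i+1} · y_i)| (indices mod n). Compute each cross term:
  (5)(1) − (3)(1) = 2
  (3)(3) − (0)(1) = 9
  (0)(2) − (-5)(3) = 15
  (-5)(0) − (-3)(2) = 6
  (-3)(1) − (5)(0) = -3
Sum = 29, so (signed) Area = 29/2 = 29/2, |Area| = 29/2.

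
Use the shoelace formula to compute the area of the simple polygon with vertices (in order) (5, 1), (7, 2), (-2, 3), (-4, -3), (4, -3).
Area = 89/2

Shoelace formula: Area = (1/2) |Σ_i (x_i · y_{i+1} − x_{i+1} · y_i)| (indices mod n). Compute each cross term:
  (5)(2) − (7)(1) = 3
  (7)(3) − (-2)(2) = 25
  (-2)(-3) − (-4)(3) = 18
  (-4)(-3) − (4)(-3) = 24
  (4)(1) − (5)(-3) = 19
Sum = 89, so (signed) Area = 89/2 = 89/2, |Area| = 89/2.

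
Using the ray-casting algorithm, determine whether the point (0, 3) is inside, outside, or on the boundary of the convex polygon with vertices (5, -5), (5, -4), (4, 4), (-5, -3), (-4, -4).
The point (0, 3) lies strictly outside the polygon

Cast a horizontal ray to the right from the query point and count how many polygon edges it crosses (each edge strictly once or zero times, handled with the usual half-open convention). 
Parity of crossings → even ⇒ outside.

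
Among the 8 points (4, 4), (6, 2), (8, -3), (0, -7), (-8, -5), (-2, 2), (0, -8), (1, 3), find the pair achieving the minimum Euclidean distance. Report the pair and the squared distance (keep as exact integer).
Pair = ((0, -7), (0, -8)); squared distance = 1

Compute all C(8, 2) = 28 pairwise squared distances (x_i − x_j)² + (y_i − y_j)². The minimum is 1, attained by the pair ((0, -7), (0, -8)).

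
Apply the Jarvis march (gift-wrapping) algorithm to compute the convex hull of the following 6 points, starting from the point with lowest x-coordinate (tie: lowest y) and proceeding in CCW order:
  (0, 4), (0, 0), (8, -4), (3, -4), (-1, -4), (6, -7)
Hull (CCW) = [(-1, -4), (6, -7), (8, -4), (0, 4)]

Jarvis march: at each step, from the current hull vertex p, select the next vertex q as the point such that every other point lies strictly to the left of (or on) the directed line p → q. (Equivalently: for every other point r, the cross product (q − p) × (r − p) ≥ 0.)
Starting point (lowest x, tie lowest y): (-1, -4). Wrap until returning to start. Resulting hull: (-1, -4), (6, -7), (8, -4), (0, 4).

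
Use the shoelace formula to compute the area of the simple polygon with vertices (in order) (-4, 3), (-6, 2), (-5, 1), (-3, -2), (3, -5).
Area = 37/2

Shoelace formula: Area = (1/2) |Σ_i (x_i · y_{i+1} − x_{i+1} · y_i)| (indices mod n). Compute each cross term:
  (-4)(2) − (-6)(3) = 10
  (-6)(1) − (-5)(2) = 4
  (-5)(-2) − (-3)(1) = 13
  (-3)(-5) − (3)(-2) = 21
  (3)(3) − (-4)(-5) = -11
Sum = 37, so (signed) Area = 37/2 = 37/2, |Area| = 37/2.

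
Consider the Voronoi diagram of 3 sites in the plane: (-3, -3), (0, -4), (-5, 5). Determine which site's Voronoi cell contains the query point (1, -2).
Nearest site = (0, -4)

The Voronoi cell of site s contains exactly those query points closer to s than to any other site. Compute squared distances from q = (1, -2) to each site:
  (0 − 1)² + (-4 − -2)² = 5
  (-3 − 1)² + (-3 − -2)² = 17
  (-5 − 1)² + (5 − -2)² = 85
Minimum is attained by (0, -4), so q lies in its Voronoi cell.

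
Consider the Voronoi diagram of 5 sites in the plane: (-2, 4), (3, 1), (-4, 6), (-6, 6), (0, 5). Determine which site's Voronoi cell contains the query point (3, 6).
Nearest site = (0, 5)

The Voronoi cell of site s contains exactly those query points closer to s than to any other site. Compute squared distances from q = (3, 6) to each site:
  (0 − 3)² + (5 − 6)² = 10
  (3 − 3)² + (1 − 6)² = 25
  (-2 − 3)² + (4 − 6)² = 29
  (-4 − 3)² + (6 − 6)² = 49
  (-6 − 3)² + (6 − 6)² = 81
Minimum is attained by (0, 5), so q lies in its Voronoi cell.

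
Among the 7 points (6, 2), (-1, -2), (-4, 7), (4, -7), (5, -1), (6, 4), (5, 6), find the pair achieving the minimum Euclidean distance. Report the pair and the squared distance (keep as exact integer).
Pair = ((6, 2), (6, 4)); squared distance = 4

Compute all C(7, 2) = 21 pairwise squared distances (x_i − x_j)² + (y_i − y_j)². The minimum is 4, attained by the pair ((6, 2), (6, 4)).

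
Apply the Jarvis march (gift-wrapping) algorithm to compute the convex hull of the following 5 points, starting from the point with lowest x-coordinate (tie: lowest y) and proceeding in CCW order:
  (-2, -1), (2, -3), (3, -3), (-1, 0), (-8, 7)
Hull (CCW) = [(-8, 7), (-2, -1), (2, -3), (3, -3)]

Jarvis march: at each step, from the current hull vertex p, select the next vertex q as the point such that every other point lies strictly to the left of (or on) the directed line p → q. (Equivalently: for every other point r, the cross product (q − p) × (r − p) ≥ 0.)
Starting point (lowest x, tie lowest y): (-8, 7). Wrap until returning to start. Resulting hull: (-8, 7), (-2, -1), (2, -3), (3, -3).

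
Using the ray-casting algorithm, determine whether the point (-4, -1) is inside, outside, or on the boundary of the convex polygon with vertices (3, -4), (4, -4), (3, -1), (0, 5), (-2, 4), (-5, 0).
The point (-4, -1) lies strictly outside the polygon

Cast a horizontal ray to the right from the query point and count how many polygon edges it crosses (each edge strictly once or zero times, handled with the usual half-open convention). 
Parity of crossings → even ⇒ outside.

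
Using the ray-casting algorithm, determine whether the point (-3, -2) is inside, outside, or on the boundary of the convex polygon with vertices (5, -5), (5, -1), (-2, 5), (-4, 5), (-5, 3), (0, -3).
The point (-3, -2) lies strictly outside the polygon

Cast a horizontal ray to the right from the query point and count how many polygon edges it crosses (each edge strictly once or zero times, handled with the usual half-open convention). 
Parity of crossings → even ⇒ outside.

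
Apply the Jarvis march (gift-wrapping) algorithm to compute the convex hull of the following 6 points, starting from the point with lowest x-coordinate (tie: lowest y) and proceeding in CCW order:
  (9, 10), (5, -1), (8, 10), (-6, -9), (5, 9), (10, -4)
Hull (CCW) = [(-6, -9), (10, -4), (9, 10), (8, 10), (5, 9)]

Jarvis march: at each step, from the current hull vertex p, select the next vertex q as the point such that every other point lies strictly to the left of (or on) the directed line p → q. (Equivalently: for every other point r, the cross product (q − p) × (r − p) ≥ 0.)
Starting point (lowest x, tie lowest y): (-6, -9). Wrap until returning to start. Resulting hull: (-6, -9), (10, -4), (9, 10), (8, 10), (5, 9).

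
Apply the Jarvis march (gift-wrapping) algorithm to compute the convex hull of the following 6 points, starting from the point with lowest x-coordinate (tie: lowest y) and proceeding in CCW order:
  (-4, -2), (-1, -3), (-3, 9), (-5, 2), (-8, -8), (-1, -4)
Hull (CCW) = [(-8, -8), (-1, -4), (-1, -3), (-3, 9)]

Jarvis march: at each step, from the current hull vertex p, select the next vertex q as the point such that every other point lies strictly to the left of (or on) the directed line p → q. (Equivalently: for every other point r, the cross product (q − p) × (r − p) ≥ 0.)
Starting point (lowest x, tie lowest y): (-8, -8). Wrap until returning to start. Resulting hull: (-8, -8), (-1, -4), (-1, -3), (-3, 9).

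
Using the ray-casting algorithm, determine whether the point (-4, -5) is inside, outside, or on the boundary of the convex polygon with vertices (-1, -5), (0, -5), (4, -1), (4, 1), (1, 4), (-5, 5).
The point (-4, -5) lies strictly outside the polygon

Cast a horizontal ray to the right from the query point and count how many polygon edges it crosses (each edge strictly once or zero times, handled with the usual half-open convention). 
Parity of crossings → even ⇒ outside.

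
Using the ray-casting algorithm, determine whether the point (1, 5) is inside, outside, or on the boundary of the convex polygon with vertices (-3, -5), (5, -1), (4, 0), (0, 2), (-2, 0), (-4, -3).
The point (1, 5) lies strictly outside the polygon

Cast a horizontal ray to the right from the query point and count how many polygon edges it crosses (each edge strictly once or zero times, handled with the usual half-open convention). 
Parity of crossings → even ⇒ outside.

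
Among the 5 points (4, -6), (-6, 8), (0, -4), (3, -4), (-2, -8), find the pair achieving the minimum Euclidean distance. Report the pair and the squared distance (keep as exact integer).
Pair = ((4, -6), (3, -4)); squared distance = 5

Compute all C(5, 2) = 10 pairwise squared distances (x_i − x_j)² + (y_i − y_j)². The minimum is 5, attained by the pair ((4, -6), (3, -4)).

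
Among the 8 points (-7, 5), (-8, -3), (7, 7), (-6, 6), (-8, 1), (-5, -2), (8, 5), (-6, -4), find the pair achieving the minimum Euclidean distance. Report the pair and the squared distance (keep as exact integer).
Pair = ((-7, 5), (-6, 6)); squared distance = 2

Compute all C(8, 2) = 28 pairwise squared distances (x_i − x_j)² + (y_i − y_j)². The minimum is 2, attained by the pair ((-7, 5), (-6, 6)).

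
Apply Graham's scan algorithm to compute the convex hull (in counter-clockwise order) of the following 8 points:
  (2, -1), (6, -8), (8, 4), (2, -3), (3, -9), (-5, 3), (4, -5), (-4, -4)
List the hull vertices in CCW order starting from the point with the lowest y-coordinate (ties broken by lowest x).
Hull (CCW) = [(3, -9), (6, -8), (8, 4), (-5, 3), (-4, -4)]

Graham scan procedure:
  1. Find the pivot p₀ = point with lowest y (tie → lowest x): (3, -9).
  2. Sort the remaining points by polar angle around p₀.
  3. Walk through sorted points, maintaining a stack; pop the top while the last three entries make a non-left turn (cross product ≤ 0).
  4. Final stack is the convex hull in CCW order: (3, -9), (6, -8), (8, 4), (-5, 3), (-4, -4).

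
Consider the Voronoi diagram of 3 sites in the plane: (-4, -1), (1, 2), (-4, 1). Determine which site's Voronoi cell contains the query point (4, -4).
Nearest site = (1, 2)

The Voronoi cell of site s contains exactly those query points closer to s than to any other site. Compute squared distances from q = (4, -4) to each site:
  (1 − 4)² + (2 − -4)² = 45
  (-4 − 4)² + (-1 − -4)² = 73
  (-4 − 4)² + (1 − -4)² = 89
Minimum is attained by (1, 2), so q lies in its Voronoi cell.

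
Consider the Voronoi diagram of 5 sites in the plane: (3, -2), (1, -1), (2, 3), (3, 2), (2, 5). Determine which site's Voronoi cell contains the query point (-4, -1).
Nearest site = (1, -1)

The Voronoi cell of site s contains exactly those query points closer to s than to any other site. Compute squared distances from q = (-4, -1) to each site:
  (1 − -4)² + (-1 − -1)² = 25
  (3 − -4)² + (-2 − -1)² = 50
  (2 − -4)² + (3 − -1)² = 52
  (3 − -4)² + (2 − -1)² = 58
  (2 − -4)² + (5 − -1)² = 72
Minimum is attained by (1, -1), so q lies in its Voronoi cell.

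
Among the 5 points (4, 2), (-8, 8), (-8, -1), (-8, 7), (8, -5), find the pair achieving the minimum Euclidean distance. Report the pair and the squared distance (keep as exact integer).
Pair = ((-8, 8), (-8, 7)); squared distance = 1

Compute all C(5, 2) = 10 pairwise squared distances (x_i − x_j)² + (y_i − y_j)². The minimum is 1, attained by the pair ((-8, 8), (-8, 7)).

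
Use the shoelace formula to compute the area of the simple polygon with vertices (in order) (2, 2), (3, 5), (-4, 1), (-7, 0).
Area = 10

Shoelace formula: Area = (1/2) |Σ_i (x_i · y_{i+1} − x_{i+1} · y_i)| (indices mod n). Compute each cross term:
  (2)(5) − (3)(2) = 4
  (3)(1) − (-4)(5) = 23
  (-4)(0) − (-7)(1) = 7
  (-7)(2) − (2)(0) = -14
Sum = 20, so (signed) Area = 20/2 = 10, |Area| = 10.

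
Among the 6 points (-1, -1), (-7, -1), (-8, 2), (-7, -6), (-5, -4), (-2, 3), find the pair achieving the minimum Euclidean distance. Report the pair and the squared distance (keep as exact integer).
Pair = ((-7, -6), (-5, -4)); squared distance = 8

Compute all C(6, 2) = 15 pairwise squared distances (x_i − x_j)² + (y_i − y_j)². The minimum is 8, attained by the pair ((-7, -6), (-5, -4)).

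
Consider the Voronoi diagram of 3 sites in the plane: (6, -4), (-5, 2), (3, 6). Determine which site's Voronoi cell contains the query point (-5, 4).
Nearest site = (-5, 2)

The Voronoi cell of site s contains exactly those query points closer to s than to any other site. Compute squared distances from q = (-5, 4) to each site:
  (-5 − -5)² + (2 − 4)² = 4
  (3 − -5)² + (6 − 4)² = 68
  (6 − -5)² + (-4 − 4)² = 185
Minimum is attained by (-5, 2), so q lies in its Voronoi cell.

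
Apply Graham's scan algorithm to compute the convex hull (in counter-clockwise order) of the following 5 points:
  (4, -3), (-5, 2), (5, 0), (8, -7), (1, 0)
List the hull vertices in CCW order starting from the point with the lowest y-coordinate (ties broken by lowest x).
Hull (CCW) = [(8, -7), (5, 0), (-5, 2)]

Graham scan procedure:
  1. Find the pivot p₀ = point with lowest y (tie → lowest x): (8, -7).
  2. Sort the remaining points by polar angle around p₀.
  3. Walk through sorted points, maintaining a stack; pop the top while the last three entries make a non-left turn (cross product ≤ 0).
  4. Final stack is the convex hull in CCW order: (8, -7), (5, 0), (-5, 2).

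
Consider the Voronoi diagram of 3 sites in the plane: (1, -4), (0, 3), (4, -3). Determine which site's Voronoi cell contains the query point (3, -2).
Nearest site = (4, -3)

The Voronoi cell of site s contains exactly those query points closer to s than to any other site. Compute squared distances from q = (3, -2) to each site:
  (4 − 3)² + (-3 − -2)² = 2
  (1 − 3)² + (-4 − -2)² = 8
  (0 − 3)² + (3 − -2)² = 34
Minimum is attained by (4, -3), so q lies in its Voronoi cell.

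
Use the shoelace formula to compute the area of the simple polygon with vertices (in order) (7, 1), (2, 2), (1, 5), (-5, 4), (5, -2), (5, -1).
Area = 28

Shoelace formula: Area = (1/2) |Σ_i (x_i · y_{i+1} − x_{i+1} · y_i)| (indices mod n). Compute each cross term:
  (7)(2) − (2)(1) = 12
  (2)(5) − (1)(2) = 8
  (1)(4) − (-5)(5) = 29
  (-5)(-2) − (5)(4) = -10
  (5)(-1) − (5)(-2) = 5
  (5)(1) − (7)(-1) = 12
Sum = 56, so (signed) Area = 56/2 = 28, |Area| = 28.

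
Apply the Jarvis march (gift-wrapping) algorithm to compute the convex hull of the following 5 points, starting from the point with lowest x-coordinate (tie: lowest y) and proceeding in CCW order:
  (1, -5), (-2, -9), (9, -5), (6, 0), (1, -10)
Hull (CCW) = [(-2, -9), (1, -10), (9, -5), (6, 0), (1, -5)]

Jarvis march: at each step, from the current hull vertex p, select the next vertex q as the point such that every other point lies strictly to the left of (or on) the directed line p → q. (Equivalently: for every other point r, the cross product (q − p) × (r − p) ≥ 0.)
Starting point (lowest x, tie lowest y): (-2, -9). Wrap until returning to start. Resulting hull: (-2, -9), (1, -10), (9, -5), (6, 0), (1, -5).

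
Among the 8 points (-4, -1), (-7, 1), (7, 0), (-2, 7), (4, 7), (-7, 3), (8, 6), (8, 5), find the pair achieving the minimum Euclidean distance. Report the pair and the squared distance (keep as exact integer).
Pair = ((8, 6), (8, 5)); squared distance = 1

Compute all C(8, 2) = 28 pairwise squared distances (x_i − x_j)² + (y_i − y_j)². The minimum is 1, attained by the pair ((8, 6), (8, 5)).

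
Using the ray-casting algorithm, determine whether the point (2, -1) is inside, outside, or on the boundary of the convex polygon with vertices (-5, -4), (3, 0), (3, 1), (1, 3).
The point (2, -1) lies strictly outside the polygon

Cast a horizontal ray to the right from the query point and count how many polygon edges it crosses (each edge strictly once or zero times, handled with the usual half-open convention). 
Parity of crossings → even ⇒ outside.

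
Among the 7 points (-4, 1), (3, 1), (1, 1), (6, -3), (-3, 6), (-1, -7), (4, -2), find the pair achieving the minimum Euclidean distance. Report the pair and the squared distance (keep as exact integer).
Pair = ((3, 1), (1, 1)); squared distance = 4

Compute all C(7, 2) = 21 pairwise squared distances (x_i − x_j)² + (y_i − y_j)². The minimum is 4, attained by the pair ((3, 1), (1, 1)).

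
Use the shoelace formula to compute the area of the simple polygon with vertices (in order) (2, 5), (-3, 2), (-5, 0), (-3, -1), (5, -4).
Area = 42

Shoelace formula: Area = (1/2) |Σ_i (x_i · y_{i+1} − x_{i+1} · y_i)| (indices mod n). Compute each cross term:
  (2)(2) − (-3)(5) = 19
  (-3)(0) − (-5)(2) = 10
  (-5)(-1) − (-3)(0) = 5
  (-3)(-4) − (5)(-1) = 17
  (5)(5) − (2)(-4) = 33
Sum = 84, so (signed) Area = 84/2 = 42, |Area| = 42.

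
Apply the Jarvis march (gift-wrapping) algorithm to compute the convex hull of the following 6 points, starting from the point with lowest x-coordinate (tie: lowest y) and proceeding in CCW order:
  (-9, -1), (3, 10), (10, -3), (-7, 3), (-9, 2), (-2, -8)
Hull (CCW) = [(-9, -1), (-2, -8), (10, -3), (3, 10), (-9, 2)]

Jarvis march: at each step, from the current hull vertex p, select the next vertex q as the point such that every other point lies strictly to the left of (or on) the directed line p → q. (Equivalently: for every other point r, the cross product (q − p) × (r − p) ≥ 0.)
Starting point (lowest x, tie lowest y): (-9, -1). Wrap until returning to start. Resulting hull: (-9, -1), (-2, -8), (10, -3), (3, 10), (-9, 2).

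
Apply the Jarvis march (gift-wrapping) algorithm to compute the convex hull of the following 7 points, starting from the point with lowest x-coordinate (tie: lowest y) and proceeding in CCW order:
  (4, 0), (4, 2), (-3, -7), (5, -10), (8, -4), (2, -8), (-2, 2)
Hull (CCW) = [(-3, -7), (5, -10), (8, -4), (4, 2), (-2, 2)]

Jarvis march: at each step, from the current hull vertex p, select the next vertex q as the point such that every other point lies strictly to the left of (or on) the directed line p → q. (Equivalently: for every other point r, the cross product (q − p) × (r − p) ≥ 0.)
Starting point (lowest x, tie lowest y): (-3, -7). Wrap until returning to start. Resulting hull: (-3, -7), (5, -10), (8, -4), (4, 2), (-2, 2).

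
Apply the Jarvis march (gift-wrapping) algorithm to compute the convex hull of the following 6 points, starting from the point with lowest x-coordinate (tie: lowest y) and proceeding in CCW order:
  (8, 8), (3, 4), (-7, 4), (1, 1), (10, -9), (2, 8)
Hull (CCW) = [(-7, 4), (10, -9), (8, 8), (2, 8)]

Jarvis march: at each step, from the current hull vertex p, select the next vertex q as the point such that every other point lies strictly to the left of (or on) the directed line p → q. (Equivalently: for every other point r, the cross product (q − p) × (r − p) ≥ 0.)
Starting point (lowest x, tie lowest y): (-7, 4). Wrap until returning to start. Resulting hull: (-7, 4), (10, -9), (8, 8), (2, 8).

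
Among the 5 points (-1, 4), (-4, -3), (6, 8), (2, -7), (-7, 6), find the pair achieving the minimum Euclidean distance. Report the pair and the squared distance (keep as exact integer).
Pair = ((-1, 4), (-7, 6)); squared distance = 40

Compute all C(5, 2) = 10 pairwise squared distances (x_i − x_j)² + (y_i − y_j)². The minimum is 40, attained by the pair ((-1, 4), (-7, 6)).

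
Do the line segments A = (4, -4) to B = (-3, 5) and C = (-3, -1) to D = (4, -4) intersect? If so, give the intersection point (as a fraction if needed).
Yes; intersection at (4, -4) (t = 0 on AB, s = 1 on CD)

Parametrize AB as A + t(B − A) = (4 + -7 t, -4 + 9 t) and CD as C + s(D − C) = (-3 + 7 s, -1 + -3 s). Solve the linear system for (t, s). Determinant = 42 ≠ 0, so a unique intersection of the containing lines exists. Solution: t = 0, s = 1 — both in [0, 1], so the segments cross. Intersection point: (4, -4).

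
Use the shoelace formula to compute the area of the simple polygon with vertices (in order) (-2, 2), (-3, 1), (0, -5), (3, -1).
Area = 19

Shoelace formula: Area = (1/2) |Σ_i (x_i · y_{i+1} − x_{i+1} · y_i)| (indices mod n). Compute each cross term:
  (-2)(1) − (-3)(2) = 4
  (-3)(-5) − (0)(1) = 15
  (0)(-1) − (3)(-5) = 15
  (3)(2) − (-2)(-1) = 4
Sum = 38, so (signed) Area = 38/2 = 19, |Area| = 19.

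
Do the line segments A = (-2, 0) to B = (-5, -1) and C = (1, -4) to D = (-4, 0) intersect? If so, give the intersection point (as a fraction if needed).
Yes; intersection at (-58/17, -8/17) (t = 8/17 on AB, s = 15/17 on CD)

Parametrize AB as A + t(B − A) = (-2 + -3 t, 0 + -1 t) and CD as C + s(D − C) = (1 + -5 s, -4 + 4 s). Solve the linear system for (t, s). Determinant = 17 ≠ 0, so a unique intersection of the containing lines exists. Solution: t = 8/17, s = 15/17 — both in [0, 1], so the segments cross. Intersection point: (-58/17, -8/17).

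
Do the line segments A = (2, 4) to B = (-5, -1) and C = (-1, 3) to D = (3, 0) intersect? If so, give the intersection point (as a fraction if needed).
Yes; intersection at (-9/41, 99/41) (t = 13/41 on AB, s = 8/41 on CD)

Parametrize AB as A + t(B − A) = (2 + -7 t, 4 + -5 t) and CD as C + s(D − C) = (-1 + 4 s, 3 + -3 s). Solve the linear system for (t, s). Determinant = -41 ≠ 0, so a unique intersection of the containing lines exists. Solution: t = 13/41, s = 8/41 — both in [0, 1], so the segments cross. Intersection point: (-9/41, 99/41).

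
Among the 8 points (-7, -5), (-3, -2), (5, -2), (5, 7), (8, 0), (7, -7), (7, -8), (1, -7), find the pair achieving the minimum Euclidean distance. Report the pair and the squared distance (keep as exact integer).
Pair = ((7, -7), (7, -8)); squared distance = 1

Compute all C(8, 2) = 28 pairwise squared distances (x_i − x_j)² + (y_i − y_j)². The minimum is 1, attained by the pair ((7, -7), (7, -8)).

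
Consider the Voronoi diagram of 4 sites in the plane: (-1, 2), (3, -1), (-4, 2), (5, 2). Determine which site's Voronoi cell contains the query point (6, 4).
Nearest site = (5, 2)

The Voronoi cell of site s contains exactly those query points closer to s than to any other site. Compute squared distances from q = (6, 4) to each site:
  (5 − 6)² + (2 − 4)² = 5
  (3 − 6)² + (-1 − 4)² = 34
  (-1 − 6)² + (2 − 4)² = 53
  (-4 − 6)² + (2 − 4)² = 104
Minimum is attained by (5, 2), so q lies in its Voronoi cell.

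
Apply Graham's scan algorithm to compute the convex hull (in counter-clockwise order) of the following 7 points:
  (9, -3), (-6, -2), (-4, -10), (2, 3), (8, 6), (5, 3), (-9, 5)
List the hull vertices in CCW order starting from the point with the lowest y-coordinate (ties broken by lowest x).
Hull (CCW) = [(-4, -10), (9, -3), (8, 6), (-9, 5)]

Graham scan procedure:
  1. Find the pivot p₀ = point with lowest y (tie → lowest x): (-4, -10).
  2. Sort the remaining points by polar angle around p₀.
  3. Walk through sorted points, maintaining a stack; pop the top while the last three entries make a non-left turn (cross product ≤ 0).
  4. Final stack is the convex hull in CCW order: (-4, -10), (9, -3), (8, 6), (-9, 5).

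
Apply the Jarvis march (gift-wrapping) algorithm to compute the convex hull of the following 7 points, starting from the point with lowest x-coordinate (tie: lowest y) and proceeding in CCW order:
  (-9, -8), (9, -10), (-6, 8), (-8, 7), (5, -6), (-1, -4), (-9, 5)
Hull (CCW) = [(-9, -8), (9, -10), (-6, 8), (-8, 7), (-9, 5)]

Jarvis march: at each step, from the current hull vertex p, select the next vertex q as the point such that every other point lies strictly to the left of (or on) the directed line p → q. (Equivalently: for every other point r, the cross product (q − p) × (r − p) ≥ 0.)
Starting point (lowest x, tie lowest y): (-9, -8). Wrap until returning to start. Resulting hull: (-9, -8), (9, -10), (-6, 8), (-8, 7), (-9, 5).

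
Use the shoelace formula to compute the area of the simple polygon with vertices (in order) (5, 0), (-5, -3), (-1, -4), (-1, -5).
Area = 14

Shoelace formula: Area = (1/2) |Σ_i (x_i · y_{i+1} − x_{i+1} · y_i)| (indices mod n). Compute each cross term:
  (5)(-3) − (-5)(0) = -15
  (-5)(-4) − (-1)(-3) = 17
  (-1)(-5) − (-1)(-4) = 1
  (-1)(0) − (5)(-5) = 25
Sum = 28, so (signed) Area = 28/2 = 14, |Area| = 14.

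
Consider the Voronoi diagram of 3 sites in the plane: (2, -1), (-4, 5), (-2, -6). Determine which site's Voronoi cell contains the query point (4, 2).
Nearest site = (2, -1)

The Voronoi cell of site s contains exactly those query points closer to s than to any other site. Compute squared distances from q = (4, 2) to each site:
  (2 − 4)² + (-1 − 2)² = 13
  (-4 − 4)² + (5 − 2)² = 73
  (-2 − 4)² + (-6 − 2)² = 100
Minimum is attained by (2, -1), so q lies in its Voronoi cell.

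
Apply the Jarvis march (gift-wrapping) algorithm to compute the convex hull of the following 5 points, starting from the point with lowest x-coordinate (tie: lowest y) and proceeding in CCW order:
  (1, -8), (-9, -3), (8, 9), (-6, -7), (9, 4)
Hull (CCW) = [(-9, -3), (-6, -7), (1, -8), (9, 4), (8, 9)]

Jarvis march: at each step, from the current hull vertex p, select the next vertex q as the point such that every other point lies strictly to the left of (or on) the directed line p → q. (Equivalently: for every other point r, the cross product (q − p) × (r − p) ≥ 0.)
Starting point (lowest x, tie lowest y): (-9, -3). Wrap until returning to start. Resulting hull: (-9, -3), (-6, -7), (1, -8), (9, 4), (8, 9).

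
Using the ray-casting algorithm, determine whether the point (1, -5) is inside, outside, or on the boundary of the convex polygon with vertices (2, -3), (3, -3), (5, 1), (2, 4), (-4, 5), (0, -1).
The point (1, -5) lies strictly outside the polygon

Cast a horizontal ray to the right from the query point and count how many polygon edges it crosses (each edge strictly once or zero times, handled with the usual half-open convention). 
Parity of crossings → even ⇒ outside.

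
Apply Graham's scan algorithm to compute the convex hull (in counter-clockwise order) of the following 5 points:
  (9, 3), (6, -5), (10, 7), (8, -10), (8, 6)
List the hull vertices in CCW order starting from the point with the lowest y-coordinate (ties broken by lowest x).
Hull (CCW) = [(8, -10), (10, 7), (8, 6), (6, -5)]

Graham scan procedure:
  1. Find the pivot p₀ = point with lowest y (tie → lowest x): (8, -10).
  2. Sort the remaining points by polar angle around p₀.
  3. Walk through sorted points, maintaining a stack; pop the top while the last three entries make a non-left turn (cross product ≤ 0).
  4. Final stack is the convex hull in CCW order: (8, -10), (10, 7), (8, 6), (6, -5).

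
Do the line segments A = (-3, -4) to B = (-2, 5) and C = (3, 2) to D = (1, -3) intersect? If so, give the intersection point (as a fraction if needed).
No (intersection of containing lines falls outside at least one segment)

Parametrize and solve: t = -18/13, s = 48/13. At least one of these is outside [0, 1], so the segments do not intersect.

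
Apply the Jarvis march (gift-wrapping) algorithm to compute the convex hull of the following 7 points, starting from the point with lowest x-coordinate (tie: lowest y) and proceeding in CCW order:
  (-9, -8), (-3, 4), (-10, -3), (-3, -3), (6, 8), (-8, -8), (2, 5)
Hull (CCW) = [(-10, -3), (-9, -8), (-8, -8), (-3, -3), (6, 8), (-3, 4)]

Jarvis march: at each step, from the current hull vertex p, select the next vertex q as the point such that every other point lies strictly to the left of (or on) the directed line p → q. (Equivalently: for every other point r, the cross product (q − p) × (r − p) ≥ 0.)
Starting point (lowest x, tie lowest y): (-10, -3). Wrap until returning to start. Resulting hull: (-10, -3), (-9, -8), (-8, -8), (-3, -3), (6, 8), (-3, 4).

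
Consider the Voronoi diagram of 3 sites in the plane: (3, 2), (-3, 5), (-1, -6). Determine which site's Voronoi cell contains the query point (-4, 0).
Nearest site = (-3, 5)

The Voronoi cell of site s contains exactly those query points closer to s than to any other site. Compute squared distances from q = (-4, 0) to each site:
  (-3 − -4)² + (5 − 0)² = 26
  (-1 − -4)² + (-6 − 0)² = 45
  (3 − -4)² + (2 − 0)² = 53
Minimum is attained by (-3, 5), so q lies in its Voronoi cell.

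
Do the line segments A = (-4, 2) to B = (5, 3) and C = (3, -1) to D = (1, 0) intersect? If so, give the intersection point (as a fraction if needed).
No (intersection of containing lines falls outside at least one segment)

Parametrize and solve: t = 1/11, s = 34/11. At least one of these is outside [0, 1], so the segments do not intersect.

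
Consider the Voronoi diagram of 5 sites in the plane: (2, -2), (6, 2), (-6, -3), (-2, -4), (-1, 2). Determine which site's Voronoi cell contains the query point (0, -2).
Nearest site = (2, -2)

The Voronoi cell of site s contains exactly those query points closer to s than to any other site. Compute squared distances from q = (0, -2) to each site:
  (2 − 0)² + (-2 − -2)² = 4
  (-2 − 0)² + (-4 − -2)² = 8
  (-1 − 0)² + (2 − -2)² = 17
  (-6 − 0)² + (-3 − -2)² = 37
  (6 − 0)² + (2 − -2)² = 52
Minimum is attained by (2, -2), so q lies in its Voronoi cell.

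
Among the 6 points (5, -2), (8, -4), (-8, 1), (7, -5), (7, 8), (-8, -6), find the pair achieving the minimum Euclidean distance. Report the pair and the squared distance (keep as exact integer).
Pair = ((8, -4), (7, -5)); squared distance = 2

Compute all C(6, 2) = 15 pairwise squared distances (x_i − x_j)² + (y_i − y_j)². The minimum is 2, attained by the pair ((8, -4), (7, -5)).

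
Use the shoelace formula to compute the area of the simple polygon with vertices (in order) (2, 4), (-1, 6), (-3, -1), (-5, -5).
Area = 35/2

Shoelace formula: Area = (1/2) |Σ_i (x_i · y_{i+1} − x_{i+1} · y_i)| (indices mod n). Compute each cross term:
  (2)(6) − (-1)(4) = 16
  (-1)(-1) − (-3)(6) = 19
  (-3)(-5) − (-5)(-1) = 10
  (-5)(4) − (2)(-5) = -10
Sum = 35, so (signed) Area = 35/2 = 35/2, |Area| = 35/2.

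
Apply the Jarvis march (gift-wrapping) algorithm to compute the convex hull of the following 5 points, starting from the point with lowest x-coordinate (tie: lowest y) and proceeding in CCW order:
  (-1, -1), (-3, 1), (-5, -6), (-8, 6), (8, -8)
Hull (CCW) = [(-8, 6), (-5, -6), (8, -8)]

Jarvis march: at each step, from the current hull vertex p, select the next vertex q as the point such that every other point lies strictly to the left of (or on) the directed line p → q. (Equivalently: for every other point r, the cross product (q − p) × (r − p) ≥ 0.)
Starting point (lowest x, tie lowest y): (-8, 6). Wrap until returning to start. Resulting hull: (-8, 6), (-5, -6), (8, -8).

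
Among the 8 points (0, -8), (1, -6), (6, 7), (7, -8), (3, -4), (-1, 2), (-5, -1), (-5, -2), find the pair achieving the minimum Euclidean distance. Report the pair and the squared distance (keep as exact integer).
Pair = ((-5, -1), (-5, -2)); squared distance = 1

Compute all C(8, 2) = 28 pairwise squared distances (x_i − x_j)² + (y_i − y_j)². The minimum is 1, attained by the pair ((-5, -1), (-5, -2)).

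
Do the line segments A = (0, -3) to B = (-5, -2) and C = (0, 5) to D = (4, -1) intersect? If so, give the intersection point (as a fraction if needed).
No (intersection of containing lines falls outside at least one segment)

Parametrize and solve: t = -16/13, s = 20/13. At least one of these is outside [0, 1], so the segments do not intersect.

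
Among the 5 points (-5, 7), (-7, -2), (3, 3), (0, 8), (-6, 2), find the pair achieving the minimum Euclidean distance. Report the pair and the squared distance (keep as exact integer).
Pair = ((-7, -2), (-6, 2)); squared distance = 17

Compute all C(5, 2) = 10 pairwise squared distances (x_i − x_j)² + (y_i − y_j)². The minimum is 17, attained by the pair ((-7, -2), (-6, 2)).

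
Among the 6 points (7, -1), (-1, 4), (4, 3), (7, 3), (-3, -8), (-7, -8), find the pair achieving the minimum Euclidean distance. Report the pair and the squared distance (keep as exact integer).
Pair = ((4, 3), (7, 3)); squared distance = 9

Compute all C(6, 2) = 15 pairwise squared distances (x_i − x_j)² + (y_i − y_j)². The minimum is 9, attained by the pair ((4, 3), (7, 3)).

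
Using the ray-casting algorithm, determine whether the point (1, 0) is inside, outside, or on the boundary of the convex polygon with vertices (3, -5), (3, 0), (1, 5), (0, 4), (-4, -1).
The point (1, 0) lies strictly inside the polygon

Cast a horizontal ray to the right from the query point and count how many polygon edges it crosses (each edge strictly once or zero times, handled with the usual half-open convention). 
Parity of crossings → odd ⇒ inside.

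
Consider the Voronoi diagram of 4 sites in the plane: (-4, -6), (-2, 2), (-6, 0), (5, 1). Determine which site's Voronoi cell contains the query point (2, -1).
Nearest site = (5, 1)

The Voronoi cell of site s contains exactly those query points closer to s than to any other site. Compute squared distances from q = (2, -1) to each site:
  (5 − 2)² + (1 − -1)² = 13
  (-2 − 2)² + (2 − -1)² = 25
  (-4 − 2)² + (-6 − -1)² = 61
  (-6 − 2)² + (0 − -1)² = 65
Minimum is attained by (5, 1), so q lies in its Voronoi cell.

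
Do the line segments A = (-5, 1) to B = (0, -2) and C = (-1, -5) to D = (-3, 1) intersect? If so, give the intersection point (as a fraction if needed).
Yes; intersection at (-5/2, -1/2) (t = 1/2 on AB, s = 3/4 on CD)

Parametrize AB as A + t(B − A) = (-5 + 5 t, 1 + -3 t) and CD as C + s(D − C) = (-1 + -2 s, -5 + 6 s). Solve the linear system for (t, s). Determinant = -24 ≠ 0, so a unique intersection of the containing lines exists. Solution: t = 1/2, s = 3/4 — both in [0, 1], so the segments cross. Intersection point: (-5/2, -1/2).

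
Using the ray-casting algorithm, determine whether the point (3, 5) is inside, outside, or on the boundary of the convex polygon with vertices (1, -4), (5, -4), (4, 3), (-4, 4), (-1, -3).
The point (3, 5) lies strictly outside the polygon

Cast a horizontal ray to the right from the query point and count how many polygon edges it crosses (each edge strictly once or zero times, handled with the usual half-open convention). 
Parity of crossings → even ⇒ outside.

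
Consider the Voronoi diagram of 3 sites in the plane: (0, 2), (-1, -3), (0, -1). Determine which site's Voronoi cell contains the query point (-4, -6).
Nearest site = (-1, -3)

The Voronoi cell of site s contains exactly those query points closer to s than to any other site. Compute squared distances from q = (-4, -6) to each site:
  (-1 − -4)² + (-3 − -6)² = 18
  (0 − -4)² + (-1 − -6)² = 41
  (0 − -4)² + (2 − -6)² = 80
Minimum is attained by (-1, -3), so q lies in its Voronoi cell.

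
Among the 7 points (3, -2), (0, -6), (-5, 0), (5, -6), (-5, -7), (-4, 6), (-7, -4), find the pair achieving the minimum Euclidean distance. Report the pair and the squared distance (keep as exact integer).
Pair = ((-5, -7), (-7, -4)); squared distance = 13

Compute all C(7, 2) = 21 pairwise squared distances (x_i − x_j)² + (y_i − y_j)². The minimum is 13, attained by the pair ((-5, -7), (-7, -4)).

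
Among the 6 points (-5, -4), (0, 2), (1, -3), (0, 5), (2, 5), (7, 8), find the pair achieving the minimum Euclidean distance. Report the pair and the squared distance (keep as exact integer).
Pair = ((0, 5), (2, 5)); squared distance = 4

Compute all C(6, 2) = 15 pairwise squared distances (x_i − x_j)² + (y_i − y_j)². The minimum is 4, attained by the pair ((0, 5), (2, 5)).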